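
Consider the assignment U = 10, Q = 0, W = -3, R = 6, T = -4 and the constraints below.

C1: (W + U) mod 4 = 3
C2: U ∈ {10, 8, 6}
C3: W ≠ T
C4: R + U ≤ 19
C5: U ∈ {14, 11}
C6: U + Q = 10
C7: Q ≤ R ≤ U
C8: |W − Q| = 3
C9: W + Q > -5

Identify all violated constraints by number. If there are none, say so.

No — constraint 5 is not satisfied.

C1: W + U = 7; 7 mod 4 = 3  ✔
C2: U = 10 is in {10, 8, 6}  ✔
C3: W = -3, T = -4; distinct  ✔
C4: R + U = 6 + 10 = 16; 16 ≤ 19  ✔
C5: U = 10 is not in {14, 11}  ✘
C6: U + Q = 10 + 0 = 10  ✔
C7: values 0 ≤ 6 ≤ 10  ✔
C8: |-3 − 0| = 3  ✔
C9: W + Q = -3 + 0 = -3; -3 > -5  ✔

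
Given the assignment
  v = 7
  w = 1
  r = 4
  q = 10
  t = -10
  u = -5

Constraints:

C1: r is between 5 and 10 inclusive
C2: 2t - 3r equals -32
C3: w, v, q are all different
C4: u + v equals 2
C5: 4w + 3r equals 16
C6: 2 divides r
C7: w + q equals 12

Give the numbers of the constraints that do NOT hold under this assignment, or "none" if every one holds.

The assignment fails constraints 1, 7.

C1: r = 4 is outside [5, 10] — does not hold.
C2: 2t - 3r = 2(-10) - 3(4) = -32 — holds.
C3: values 1, 7, 10 are pairwise distinct — holds.
C4: u + v = -5 + 7 = 2 — holds.
C5: 4w + 3r = 4(1) + 3(4) = 16 — holds.
C6: 4 / 2 = 2, so 2 divides 4 — holds.
C7: w + q = 1 + 10 = 11, not 12 — does not hold.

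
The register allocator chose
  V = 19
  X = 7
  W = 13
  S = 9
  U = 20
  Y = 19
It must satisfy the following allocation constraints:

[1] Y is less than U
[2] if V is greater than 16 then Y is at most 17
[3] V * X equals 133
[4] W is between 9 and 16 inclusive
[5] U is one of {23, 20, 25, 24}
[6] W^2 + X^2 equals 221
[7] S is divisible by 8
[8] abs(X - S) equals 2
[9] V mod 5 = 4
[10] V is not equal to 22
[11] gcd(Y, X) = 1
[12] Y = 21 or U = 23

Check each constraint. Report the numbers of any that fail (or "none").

No — constraints 2, 6, 7, 12 are not satisfied.

[1] Y = 19, U = 20; 19 < 20  holds
[2] V = 19 > 16, so we need Y ≤ 17; but Y = 19 > 17  fails
[3] V * X = 19 * 7 = 133  holds
[4] W = 13 lies in [9, 16]  holds
[5] U = 20 is in {23, 20, 25, 24}  holds
[6] W^2 + X^2 = 13^2 + 7^2 = 169 + 49 = 218, not 221  fails
[7] 9 = 8*1 + 1, so 8 does not divide 9  fails
[8] abs(7 - 9) = 2  holds
[9] 19 mod 5 = 4  holds
[10] V = 19, and 19 ≠ 22  holds
[11] gcd(19, 7) = 1  holds
[12] Y = 19 ≠ 21 and U = 20 ≠ 23; both disjuncts false  fails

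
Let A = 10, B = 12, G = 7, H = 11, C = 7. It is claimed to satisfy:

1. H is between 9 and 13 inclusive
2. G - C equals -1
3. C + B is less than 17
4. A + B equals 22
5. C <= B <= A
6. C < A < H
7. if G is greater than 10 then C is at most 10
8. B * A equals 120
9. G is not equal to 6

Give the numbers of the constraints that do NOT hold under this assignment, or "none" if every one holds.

1. H = 11 lies in [9, 13]  holds
2. G - C = 7 - 7 = 0, not -1  fails
3. C + B = 7 + 12 = 19; 19 ≥ 17, bound 17 not met  fails
4. A + B = 10 + 12 = 22  holds
5. values 7, 12, 10; B = 12 is not <= A = 10  fails
6. values 7 < 10 < 11  holds
7. G = 7, not > 10; antecedent false, conditional vacuously true  holds
8. B * A = 12 * 10 = 120  holds
9. G = 7, and 7 ≠ 6  holds

No — constraints 2, 3, 5 are not satisfied.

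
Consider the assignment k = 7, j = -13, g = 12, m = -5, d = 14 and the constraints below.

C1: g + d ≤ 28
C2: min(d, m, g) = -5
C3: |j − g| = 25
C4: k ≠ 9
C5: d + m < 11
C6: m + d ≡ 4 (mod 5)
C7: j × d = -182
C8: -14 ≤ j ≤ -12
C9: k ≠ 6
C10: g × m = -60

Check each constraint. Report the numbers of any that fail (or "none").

Yes — all constraints hold.

C1: g + d = 12 + 14 = 26; 26 ≤ 28  ✓
C2: min(14, -5, 12) = -5  ✓
C3: |-13 − 12| = 25  ✓
C4: k = 7, and 7 ≠ 9  ✓
C5: d + m = 14 + (-5) = 9; 9 < 11  ✓
C6: m + d = 9; 9 mod 5 = 4  ✓
C7: j × d = -13 × 14 = -182  ✓
C8: j = -13 lies in [-14, -12]  ✓
C9: k = 7, and 7 ≠ 6  ✓
C10: g × m = 12 × (-5) = -60  ✓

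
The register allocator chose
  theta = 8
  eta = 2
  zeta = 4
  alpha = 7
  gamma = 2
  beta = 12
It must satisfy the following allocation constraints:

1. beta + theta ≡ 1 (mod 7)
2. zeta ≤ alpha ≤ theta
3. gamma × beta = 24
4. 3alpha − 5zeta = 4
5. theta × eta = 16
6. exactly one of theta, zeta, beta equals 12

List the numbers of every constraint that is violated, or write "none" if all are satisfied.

No — constraints 1, 4 are not satisfied.

1. beta + theta = 20; 20 mod 7 = 6, not 1  ✗
2. values 4 ≤ 7 ≤ 8  ✓
3. gamma × beta = 2 × 12 = 24  ✓
4. 3alpha − 5zeta = 3(7) − 5(4) = 1, not 4  ✗
5. theta × eta = 8 × 2 = 16  ✓
6. theta=8, zeta=4, beta=12; 1 of them equals 12  ✓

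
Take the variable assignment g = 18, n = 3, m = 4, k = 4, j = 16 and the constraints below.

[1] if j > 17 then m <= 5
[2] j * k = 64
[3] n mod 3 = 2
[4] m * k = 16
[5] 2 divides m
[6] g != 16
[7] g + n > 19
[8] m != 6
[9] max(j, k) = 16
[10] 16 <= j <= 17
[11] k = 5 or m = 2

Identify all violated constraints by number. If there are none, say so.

[1] j = 16, not > 17; antecedent false, conditional vacuously true  true
[2] j * k = 16 * 4 = 64  true
[3] 3 mod 3 = 0, not 2  false
[4] m * k = 4 * 4 = 16  true
[5] 4 / 2 = 2, so 2 divides 4  true
[6] g = 18, and 18 ≠ 16  true
[7] g + n = 18 + 3 = 21; 21 > 19  true
[8] m = 4, and 4 ≠ 6  true
[9] max(16, 4) = 16  true
[10] j = 16 lies in [16, 17]  true
[11] k = 4 ≠ 5 and m = 4 ≠ 2; both disjuncts false  false

Constraints 3 and 11 are violated.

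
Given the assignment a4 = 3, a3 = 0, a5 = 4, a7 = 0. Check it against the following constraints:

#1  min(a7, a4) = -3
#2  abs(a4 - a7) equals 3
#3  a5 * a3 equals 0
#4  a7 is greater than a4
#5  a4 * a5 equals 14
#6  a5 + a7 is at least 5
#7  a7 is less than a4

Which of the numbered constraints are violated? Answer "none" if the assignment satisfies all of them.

Constraints 1, 4, 5, and 6 are violated.

#1 min(0, 3) = 0, not -3 — violated.
#2 abs(3 - 0) = 3 — satisfied.
#3 a5 * a3 = 4 * 0 = 0 — satisfied.
#4 a7 = 0, a4 = 3; 0 ≤ 3 (want >) — violated.
#5 a4 * a5 = 3 * 4 = 12, not 14 — violated.
#6 a5 + a7 = 4 + 0 = 4; 4 < 5, bound 5 not met — violated.
#7 a7 = 0, a4 = 3; 0 < 3 — satisfied.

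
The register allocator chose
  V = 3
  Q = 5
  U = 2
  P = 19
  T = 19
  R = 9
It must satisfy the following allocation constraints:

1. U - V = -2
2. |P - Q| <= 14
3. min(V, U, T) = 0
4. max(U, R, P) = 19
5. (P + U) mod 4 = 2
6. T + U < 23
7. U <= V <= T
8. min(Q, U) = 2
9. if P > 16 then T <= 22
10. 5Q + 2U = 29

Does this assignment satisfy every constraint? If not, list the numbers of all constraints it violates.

1. U - V = 2 - 3 = -1, not -2  ✘
2. |19 - 5| = 14; 14 ≤ 14  ✔
3. min(3, 2, 19) = 2, not 0  ✘
4. max(2, 9, 19) = 19  ✔
5. P + U = 21; 21 mod 4 = 1, not 2  ✘
6. T + U = 19 + 2 = 21; 21 < 23  ✔
7. values 2 <= 3 <= 19  ✔
8. min(5, 2) = 2  ✔
9. P = 19 > 16, so we need T ≤ 22; T = 19 ≤ 22  ✔
10. 5Q + 2U = 5(5) + 2(2) = 29  ✔

Violated: 1, 3, and 5.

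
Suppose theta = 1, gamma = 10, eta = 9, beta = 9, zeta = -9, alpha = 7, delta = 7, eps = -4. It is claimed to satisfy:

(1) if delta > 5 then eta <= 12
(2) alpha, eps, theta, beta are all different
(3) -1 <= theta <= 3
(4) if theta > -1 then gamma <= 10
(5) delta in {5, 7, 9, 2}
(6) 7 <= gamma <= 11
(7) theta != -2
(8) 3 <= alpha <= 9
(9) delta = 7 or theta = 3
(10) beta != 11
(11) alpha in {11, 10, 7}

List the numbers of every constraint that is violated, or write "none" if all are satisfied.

(1) delta = 7 > 5, so we need eta ≤ 12; eta = 9 ≤ 12  true
(2) values 7, -4, 1, 9 are pairwise distinct  true
(3) theta = 1 lies in [-1, 3]  true
(4) theta = 1 > -1, so we need gamma ≤ 10; gamma = 10 ≤ 10  true
(5) delta = 7 is in {5, 7, 9, 2}  true
(6) gamma = 10 lies in [7, 11]  true
(7) theta = 1, and 1 ≠ -2  true
(8) alpha = 7 lies in [3, 9]  true
(9) delta = 7 = 7 (first disjunct)  true
(10) beta = 9, and 9 ≠ 11  true
(11) alpha = 7 is in {11, 10, 7}  true

The assignment satisfies every constraint.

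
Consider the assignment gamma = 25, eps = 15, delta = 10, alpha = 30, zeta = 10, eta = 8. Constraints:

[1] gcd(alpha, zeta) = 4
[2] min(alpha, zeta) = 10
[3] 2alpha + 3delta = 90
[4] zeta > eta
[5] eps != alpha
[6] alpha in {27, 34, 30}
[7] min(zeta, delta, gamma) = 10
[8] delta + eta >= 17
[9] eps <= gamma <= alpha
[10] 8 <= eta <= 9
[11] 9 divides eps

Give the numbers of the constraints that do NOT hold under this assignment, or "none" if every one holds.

[1] gcd(30, 10) = 10, not 4 — violated.
[2] min(30, 10) = 10 — OK.
[3] 2alpha + 3delta = 2(30) + 3(10) = 90 — OK.
[4] zeta = 10, eta = 8; 10 > 8 — OK.
[5] eps = 15, alpha = 30; distinct — OK.
[6] alpha = 30 is in {27, 34, 30} — OK.
[7] min(10, 10, 25) = 10 — OK.
[8] delta + eta = 10 + 8 = 18; 18 ≥ 17 — OK.
[9] values 15 <= 25 <= 30 — OK.
[10] eta = 8 lies in [8, 9] — OK.
[11] 15 = 9*1 + 6, so 9 does not divide 15 — violated.

Constraints 1 and 11 do not hold.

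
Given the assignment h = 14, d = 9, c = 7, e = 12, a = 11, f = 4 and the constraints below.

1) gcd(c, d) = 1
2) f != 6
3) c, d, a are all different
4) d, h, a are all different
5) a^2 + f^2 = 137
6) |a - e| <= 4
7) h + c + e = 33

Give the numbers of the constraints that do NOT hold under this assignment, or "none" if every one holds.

1) gcd(7, 9) = 1  holds
2) f = 4, and 4 ≠ 6  holds
3) values 7, 9, 11 are pairwise distinct  holds
4) values 9, 14, 11 are pairwise distinct  holds
5) a^2 + f^2 = 11^2 + 4^2 = 121 + 16 = 137  holds
6) |11 - 12| = 1; 1 ≤ 4  holds
7) h + c + e = 14 + 7 + 12 = 33  holds

No violations.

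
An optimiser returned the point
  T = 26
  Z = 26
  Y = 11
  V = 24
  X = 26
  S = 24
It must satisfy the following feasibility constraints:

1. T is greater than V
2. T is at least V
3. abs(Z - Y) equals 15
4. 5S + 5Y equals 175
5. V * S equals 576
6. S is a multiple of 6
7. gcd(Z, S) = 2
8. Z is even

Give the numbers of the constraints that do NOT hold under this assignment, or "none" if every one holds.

Yes — all constraints hold.

1. T = 26, V = 24; 26 > 24 — holds.
2. T = 26, V = 24; 26 ≥ 24 — holds.
3. abs(26 - 11) = 15 — holds.
4. 5S + 5Y = 5(24) + 5(11) = 175 — holds.
5. V * S = 24 * 24 = 576 — holds.
6. 24 / 6 = 4, so 6 divides 24 — holds.
7. gcd(26, 24) = 2 — holds.
8. Z = 26 is even — holds.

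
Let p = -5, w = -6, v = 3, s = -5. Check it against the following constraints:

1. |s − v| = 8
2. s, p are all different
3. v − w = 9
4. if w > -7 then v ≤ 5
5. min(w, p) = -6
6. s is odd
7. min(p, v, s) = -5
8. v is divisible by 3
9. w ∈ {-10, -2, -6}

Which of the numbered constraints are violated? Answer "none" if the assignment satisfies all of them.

1. |-5 − 3| = 8  holds
2. s = p = -5, not all different  fails
3. v − w = 3 − (-6) = 9  holds
4. w = -6 > -7, so we need v ≤ 5; v = 3 ≤ 5  holds
5. min(-6, -5) = -6  holds
6. s = -5 is odd  holds
7. min(-5, 3, -5) = -5  holds
8. 3 / 3 = 1, so 3 divides 3  holds
9. w = -6 is in {-10, -2, -6}  holds

Constraint 2 does not hold.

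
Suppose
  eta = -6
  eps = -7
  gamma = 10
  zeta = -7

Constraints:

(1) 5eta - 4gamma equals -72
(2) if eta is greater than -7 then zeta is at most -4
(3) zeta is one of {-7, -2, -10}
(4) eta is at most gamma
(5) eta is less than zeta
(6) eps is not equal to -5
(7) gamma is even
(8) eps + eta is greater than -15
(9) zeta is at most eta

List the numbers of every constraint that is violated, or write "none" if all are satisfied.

The assignment fails constraints 1 and 5.

(1) 5eta - 4gamma = 5(-6) - 4(10) = -70, not -72 — violated.
(2) eta = -6 > -7, so we need zeta ≤ -4; zeta = -7 ≤ -4 — OK.
(3) zeta = -7 is in {-7, -2, -10} — OK.
(4) eta = -6, gamma = 10; -6 ≤ 10 — OK.
(5) eta = -6, zeta = -7; -6 ≥ -7 (want <) — violated.
(6) eps = -7, and -7 ≠ -5 — OK.
(7) gamma = 10 is even — OK.
(8) eps + eta = -7 + (-6) = -13; -13 > -15 — OK.
(9) zeta = -7, eta = -6; -7 ≤ -6 — OK.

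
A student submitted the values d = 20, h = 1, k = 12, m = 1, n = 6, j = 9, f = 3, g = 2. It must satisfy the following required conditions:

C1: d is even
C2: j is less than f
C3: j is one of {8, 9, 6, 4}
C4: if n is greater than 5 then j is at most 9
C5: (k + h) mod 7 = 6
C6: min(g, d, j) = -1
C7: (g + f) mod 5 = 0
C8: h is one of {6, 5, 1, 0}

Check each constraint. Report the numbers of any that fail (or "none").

The assignment fails constraints 2, 6.

C1: d = 20 is even — satisfied.
C2: j = 9, f = 3; 9 ≥ 3 (want <) — violated.
C3: j = 9 is in {8, 9, 6, 4} — satisfied.
C4: n = 6 > 5, so we need j ≤ 9; j = 9 ≤ 9 — satisfied.
C5: k + h = 13; 13 mod 7 = 6 — satisfied.
C6: min(2, 20, 9) = 2, not -1 — violated.
C7: g + f = 5; 5 mod 5 = 0 — satisfied.
C8: h = 1 is in {6, 5, 1, 0} — satisfied.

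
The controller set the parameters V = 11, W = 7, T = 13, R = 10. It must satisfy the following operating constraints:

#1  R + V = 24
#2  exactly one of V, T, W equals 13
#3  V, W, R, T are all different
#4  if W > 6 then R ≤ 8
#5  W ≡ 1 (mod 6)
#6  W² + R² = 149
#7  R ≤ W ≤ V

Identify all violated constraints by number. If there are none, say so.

Constraints 1, 4, 7 are violated.

#1 R + V = 10 + 11 = 21, not 24  no
#2 V=11, T=13, W=7; 1 of them equals 13  yes
#3 values 11, 7, 10, 13 are pairwise distinct  yes
#4 W = 7 > 6, so we need R ≤ 8; but R = 10 > 8  no
#5 7 mod 6 = 1  yes
#6 W² + R² = 7² + 10² = 49 + 100 = 149  yes
#7 values 10, 7, 11; R = 10 is not ≤ W = 7  no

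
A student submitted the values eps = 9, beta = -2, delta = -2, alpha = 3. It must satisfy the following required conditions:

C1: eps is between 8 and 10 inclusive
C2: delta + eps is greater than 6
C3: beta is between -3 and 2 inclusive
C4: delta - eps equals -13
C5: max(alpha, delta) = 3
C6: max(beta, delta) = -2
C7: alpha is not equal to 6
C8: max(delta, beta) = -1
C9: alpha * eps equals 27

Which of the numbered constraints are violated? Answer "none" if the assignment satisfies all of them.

C1: eps = 9 lies in [8, 10] — holds.
C2: delta + eps = -2 + 9 = 7; 7 > 6 — holds.
C3: beta = -2 lies in [-3, 2] — holds.
C4: delta - eps = -2 - 9 = -11, not -13 — does not hold.
C5: max(3, -2) = 3 — holds.
C6: max(-2, -2) = -2 — holds.
C7: alpha = 3, and 3 ≠ 6 — holds.
C8: max(-2, -2) = -2, not -1 — does not hold.
C9: alpha * eps = 3 * 9 = 27 — holds.

Constraints 4 and 8 do not hold.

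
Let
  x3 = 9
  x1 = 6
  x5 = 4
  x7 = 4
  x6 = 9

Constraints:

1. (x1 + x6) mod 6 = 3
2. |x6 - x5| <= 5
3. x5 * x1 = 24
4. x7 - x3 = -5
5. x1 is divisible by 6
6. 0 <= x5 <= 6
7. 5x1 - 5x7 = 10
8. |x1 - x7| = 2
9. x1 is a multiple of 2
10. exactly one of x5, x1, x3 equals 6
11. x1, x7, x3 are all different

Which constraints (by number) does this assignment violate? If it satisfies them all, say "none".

Yes — all constraints hold.

1. x1 + x6 = 15; 15 mod 6 = 3 — holds.
2. |9 - 4| = 5; 5 ≤ 5 — holds.
3. x5 * x1 = 4 * 6 = 24 — holds.
4. x7 - x3 = 4 - 9 = -5 — holds.
5. 6 / 6 = 1, so 6 divides 6 — holds.
6. x5 = 4 lies in [0, 6] — holds.
7. 5x1 - 5x7 = 5(6) - 5(4) = 10 — holds.
8. |6 - 4| = 2 — holds.
9. 6 / 2 = 3, so 2 divides 6 — holds.
10. x5=4, x1=6, x3=9; 1 of them equals 6 — holds.
11. values 6, 4, 9 are pairwise distinct — holds.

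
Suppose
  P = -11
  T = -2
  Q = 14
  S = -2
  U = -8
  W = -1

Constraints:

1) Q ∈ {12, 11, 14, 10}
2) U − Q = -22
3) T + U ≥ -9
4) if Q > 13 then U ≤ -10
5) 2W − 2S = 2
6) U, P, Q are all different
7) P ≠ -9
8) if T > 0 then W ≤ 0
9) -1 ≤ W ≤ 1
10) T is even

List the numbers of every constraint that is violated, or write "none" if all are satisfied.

Violated: 3 and 4.

1) Q = 14 is in {12, 11, 14, 10}  yes
2) U − Q = -8 − 14 = -22  yes
3) T + U = -2 + (-8) = -10; -10 < -9, bound -9 not met  no
4) Q = 14 > 13, so we need U ≤ -10; but U = -8 > -10  no
5) 2W − 2S = 2(-1) − 2(-2) = 2  yes
6) values -8, -11, 14 are pairwise distinct  yes
7) P = -11, and -11 ≠ -9  yes
8) T = -2, not > 0; antecedent false, conditional vacuously true  yes
9) W = -1 lies in [-1, 1]  yes
10) T = -2 is even  yes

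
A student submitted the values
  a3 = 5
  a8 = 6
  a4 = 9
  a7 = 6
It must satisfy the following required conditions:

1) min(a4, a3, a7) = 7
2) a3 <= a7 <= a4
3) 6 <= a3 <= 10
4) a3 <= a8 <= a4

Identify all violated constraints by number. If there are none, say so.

Violated: 1 and 3.

1) min(9, 5, 6) = 5, not 7  fails
2) values 5 <= 6 <= 9  holds
3) a3 = 5 is outside [6, 10]  fails
4) values 5 <= 6 <= 9  holds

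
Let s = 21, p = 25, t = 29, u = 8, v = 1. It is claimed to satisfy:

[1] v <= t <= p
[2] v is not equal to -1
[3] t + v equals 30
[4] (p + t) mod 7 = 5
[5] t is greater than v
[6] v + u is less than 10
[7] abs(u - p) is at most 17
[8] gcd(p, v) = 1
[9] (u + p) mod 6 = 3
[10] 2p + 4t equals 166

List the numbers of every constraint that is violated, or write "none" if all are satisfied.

[1] values 1, 29, 25; t = 29 is not <= p = 25 — violated.
[2] v = 1, and 1 ≠ -1 — satisfied.
[3] t + v = 29 + 1 = 30 — satisfied.
[4] p + t = 54; 54 mod 7 = 5 — satisfied.
[5] t = 29, v = 1; 29 > 1 — satisfied.
[6] v + u = 1 + 8 = 9; 9 < 10 — satisfied.
[7] abs(8 - 25) = 17; 17 ≤ 17 — satisfied.
[8] gcd(25, 1) = 1 — satisfied.
[9] u + p = 33; 33 mod 6 = 3 — satisfied.
[10] 2p + 4t = 2(25) + 4(29) = 166 — satisfied.

Violated: 1.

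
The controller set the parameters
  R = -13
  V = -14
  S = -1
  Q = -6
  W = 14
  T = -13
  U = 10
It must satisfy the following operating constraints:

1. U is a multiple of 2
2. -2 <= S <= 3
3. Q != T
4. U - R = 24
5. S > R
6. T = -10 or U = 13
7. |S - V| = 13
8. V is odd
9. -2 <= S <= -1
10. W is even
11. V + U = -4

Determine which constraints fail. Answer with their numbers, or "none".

1. 10 / 2 = 5, so 2 divides 10 — OK.
2. S = -1 lies in [-2, 3] — OK.
3. Q = -6, T = -13; distinct — OK.
4. U - R = 10 - (-13) = 23, not 24 — violated.
5. S = -1, R = -13; -1 > -13 — OK.
6. T = -13 ≠ -10 and U = 10 ≠ 13; both disjuncts false — violated.
7. |-1 - (-14)| = 13 — OK.
8. V = -14 is even — violated.
9. S = -1 lies in [-2, -1] — OK.
10. W = 14 is even — OK.
11. V + U = -14 + 10 = -4 — OK.

The assignment fails constraints 4, 6, and 8.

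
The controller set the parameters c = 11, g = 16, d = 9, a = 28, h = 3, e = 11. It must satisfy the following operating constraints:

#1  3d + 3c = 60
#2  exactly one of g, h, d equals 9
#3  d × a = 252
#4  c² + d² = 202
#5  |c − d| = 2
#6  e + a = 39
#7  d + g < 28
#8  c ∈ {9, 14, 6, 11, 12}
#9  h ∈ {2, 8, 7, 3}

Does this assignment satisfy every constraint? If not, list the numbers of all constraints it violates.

No violations.

#1 3d + 3c = 3(9) + 3(11) = 60 — holds.
#2 g=16, h=3, d=9; 1 of them equals 9 — holds.
#3 d × a = 9 × 28 = 252 — holds.
#4 c² + d² = 11² + 9² = 121 + 81 = 202 — holds.
#5 |11 − 9| = 2 — holds.
#6 e + a = 11 + 28 = 39 — holds.
#7 d + g = 9 + 16 = 25; 25 < 28 — holds.
#8 c = 11 is in {9, 14, 6, 11, 12} — holds.
#9 h = 3 is in {2, 8, 7, 3} — holds.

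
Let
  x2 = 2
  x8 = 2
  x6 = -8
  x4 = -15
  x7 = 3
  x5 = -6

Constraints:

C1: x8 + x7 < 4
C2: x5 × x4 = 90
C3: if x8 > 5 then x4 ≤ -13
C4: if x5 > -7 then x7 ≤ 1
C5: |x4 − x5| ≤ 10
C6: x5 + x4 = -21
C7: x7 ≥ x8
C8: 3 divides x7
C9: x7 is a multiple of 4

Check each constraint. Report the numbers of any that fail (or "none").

C1: x8 + x7 = 2 + 3 = 5; 5 ≥ 4, bound 4 not met  ✘
C2: x5 × x4 = -6 × (-15) = 90  ✔
C3: x8 = 2, not > 5; antecedent false, conditional vacuously true  ✔
C4: x5 = -6 > -7, so we need x7 ≤ 1; but x7 = 3 > 1  ✘
C5: |-15 − (-6)| = 9; 9 ≤ 10  ✔
C6: x5 + x4 = -6 + (-15) = -21  ✔
C7: x7 = 3, x8 = 2; 3 ≥ 2  ✔
C8: 3 / 3 = 1, so 3 divides 3  ✔
C9: 3 = 4×0 + 3, so 4 does not divide 3  ✘

Constraints 1, 4, and 9 do not hold.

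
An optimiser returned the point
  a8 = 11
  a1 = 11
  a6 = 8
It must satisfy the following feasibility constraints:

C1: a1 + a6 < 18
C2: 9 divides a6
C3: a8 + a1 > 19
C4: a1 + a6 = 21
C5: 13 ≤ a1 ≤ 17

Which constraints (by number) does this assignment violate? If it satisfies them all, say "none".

Violated: 1, 2, 4, and 5.

C1: a1 + a6 = 11 + 8 = 19; 19 ≥ 18, bound 18 not met — fails.
C2: 8 = 9×0 + 8, so 9 does not divide 8 — fails.
C3: a8 + a1 = 11 + 11 = 22; 22 > 19 — holds.
C4: a1 + a6 = 11 + 8 = 19, not 21 — fails.
C5: a1 = 11 is outside [13, 17] — fails.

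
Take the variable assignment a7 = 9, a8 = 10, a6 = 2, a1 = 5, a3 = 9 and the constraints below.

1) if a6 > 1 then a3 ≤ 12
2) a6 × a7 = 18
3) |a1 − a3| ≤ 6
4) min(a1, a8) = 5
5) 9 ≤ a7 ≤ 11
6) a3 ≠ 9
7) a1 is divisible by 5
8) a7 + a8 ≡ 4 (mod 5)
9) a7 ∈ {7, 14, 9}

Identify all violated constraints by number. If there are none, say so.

1) a6 = 2 > 1, so we need a3 ≤ 12; a3 = 9 ≤ 12  true
2) a6 × a7 = 2 × 9 = 18  true
3) |5 − 9| = 4; 4 ≤ 6  true
4) min(5, 10) = 5  true
5) a7 = 9 lies in [9, 11]  true
6) a3 = 9, but 9 is required to differ  false
7) 5 / 5 = 1, so 5 divides 5  true
8) a7 + a8 = 19; 19 mod 5 = 4  true
9) a7 = 9 is in {7, 14, 9}  true

Constraint 6 does not hold.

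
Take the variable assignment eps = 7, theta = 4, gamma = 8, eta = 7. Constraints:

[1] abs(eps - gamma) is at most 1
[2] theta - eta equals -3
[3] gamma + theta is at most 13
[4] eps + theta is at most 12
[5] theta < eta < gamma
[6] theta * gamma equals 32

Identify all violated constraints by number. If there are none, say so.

The assignment satisfies every constraint.

[1] abs(7 - 8) = 1; 1 ≤ 1 — holds.
[2] theta - eta = 4 - 7 = -3 — holds.
[3] gamma + theta = 8 + 4 = 12; 12 ≤ 13 — holds.
[4] eps + theta = 7 + 4 = 11; 11 ≤ 12 — holds.
[5] values 4 < 7 < 8 — holds.
[6] theta * gamma = 4 * 8 = 32 — holds.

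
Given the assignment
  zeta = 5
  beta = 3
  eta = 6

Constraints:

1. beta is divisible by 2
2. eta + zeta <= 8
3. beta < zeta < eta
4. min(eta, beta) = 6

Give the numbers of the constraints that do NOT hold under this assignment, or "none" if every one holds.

1. 3 = 2*1 + 1, so 2 does not divide 3 — violated.
2. eta + zeta = 6 + 5 = 11; 11 > 8, bound 8 not met — violated.
3. values 3 < 5 < 6 — OK.
4. min(6, 3) = 3, not 6 — violated.

Violated: 1, 2, and 4.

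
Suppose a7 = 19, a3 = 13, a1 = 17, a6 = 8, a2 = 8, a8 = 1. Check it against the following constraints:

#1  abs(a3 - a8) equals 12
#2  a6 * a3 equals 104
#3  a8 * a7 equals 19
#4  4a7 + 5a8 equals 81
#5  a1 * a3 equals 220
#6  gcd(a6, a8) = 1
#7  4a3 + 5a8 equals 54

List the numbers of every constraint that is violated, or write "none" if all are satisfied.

#1 abs(13 - 1) = 12  ✔
#2 a6 * a3 = 8 * 13 = 104  ✔
#3 a8 * a7 = 1 * 19 = 19  ✔
#4 4a7 + 5a8 = 4(19) + 5(1) = 81  ✔
#5 a1 * a3 = 17 * 13 = 221, not 220  ✘
#6 gcd(8, 1) = 1  ✔
#7 4a3 + 5a8 = 4(13) + 5(1) = 57, not 54  ✘

No — constraints 5, 7 are not satisfied.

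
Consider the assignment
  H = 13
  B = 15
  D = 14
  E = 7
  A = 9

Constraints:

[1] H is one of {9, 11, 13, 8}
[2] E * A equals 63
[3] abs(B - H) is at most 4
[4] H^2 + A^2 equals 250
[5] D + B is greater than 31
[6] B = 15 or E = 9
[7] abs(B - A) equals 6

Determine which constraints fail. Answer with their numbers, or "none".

Constraint 5 is violated.

[1] H = 13 is in {9, 11, 13, 8} — holds.
[2] E * A = 7 * 9 = 63 — holds.
[3] abs(15 - 13) = 2; 2 ≤ 4 — holds.
[4] H^2 + A^2 = 13^2 + 9^2 = 169 + 81 = 250 — holds.
[5] D + B = 14 + 15 = 29; 29 ≤ 31, bound 31 not met — fails.
[6] B = 15 = 15 (first disjunct) — holds.
[7] abs(15 - 9) = 6 — holds.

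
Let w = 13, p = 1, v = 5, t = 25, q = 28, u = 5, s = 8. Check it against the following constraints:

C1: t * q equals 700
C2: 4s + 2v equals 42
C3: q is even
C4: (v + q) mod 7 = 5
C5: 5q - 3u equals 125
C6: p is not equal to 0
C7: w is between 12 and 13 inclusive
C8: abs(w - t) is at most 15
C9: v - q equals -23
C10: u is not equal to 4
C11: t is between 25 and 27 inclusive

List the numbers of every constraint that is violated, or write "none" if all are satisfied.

C1: t * q = 25 * 28 = 700 — OK.
C2: 4s + 2v = 4(8) + 2(5) = 42 — OK.
C3: q = 28 is even — OK.
C4: v + q = 33; 33 mod 7 = 5 — OK.
C5: 5q - 3u = 5(28) - 3(5) = 125 — OK.
C6: p = 1, and 1 ≠ 0 — OK.
C7: w = 13 lies in [12, 13] — OK.
C8: abs(13 - 25) = 12; 12 ≤ 15 — OK.
C9: v - q = 5 - 28 = -23 — OK.
C10: u = 5, and 5 ≠ 4 — OK.
C11: t = 25 lies in [25, 27] — OK.

The assignment satisfies every constraint.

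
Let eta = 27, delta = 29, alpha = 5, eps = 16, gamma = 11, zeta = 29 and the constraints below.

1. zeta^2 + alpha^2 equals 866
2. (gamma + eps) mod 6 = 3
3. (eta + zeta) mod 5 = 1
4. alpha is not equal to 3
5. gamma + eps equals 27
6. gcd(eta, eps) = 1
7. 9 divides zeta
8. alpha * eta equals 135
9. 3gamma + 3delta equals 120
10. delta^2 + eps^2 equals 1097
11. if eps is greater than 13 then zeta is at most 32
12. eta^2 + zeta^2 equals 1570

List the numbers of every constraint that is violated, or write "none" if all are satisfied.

Constraint 7 does not hold.

1. zeta^2 + alpha^2 = 29^2 + 5^2 = 841 + 25 = 866  ✓
2. gamma + eps = 27; 27 mod 6 = 3  ✓
3. eta + zeta = 56; 56 mod 5 = 1  ✓
4. alpha = 5, and 5 ≠ 3  ✓
5. gamma + eps = 11 + 16 = 27  ✓
6. gcd(27, 16) = 1  ✓
7. 29 = 9*3 + 2, so 9 does not divide 29  ✗
8. alpha * eta = 5 * 27 = 135  ✓
9. 3gamma + 3delta = 3(11) + 3(29) = 120  ✓
10. delta^2 + eps^2 = 29^2 + 16^2 = 841 + 256 = 1097  ✓
11. eps = 16 > 13, so we need zeta ≤ 32; zeta = 29 ≤ 32  ✓
12. eta^2 + zeta^2 = 27^2 + 29^2 = 729 + 841 = 1570  ✓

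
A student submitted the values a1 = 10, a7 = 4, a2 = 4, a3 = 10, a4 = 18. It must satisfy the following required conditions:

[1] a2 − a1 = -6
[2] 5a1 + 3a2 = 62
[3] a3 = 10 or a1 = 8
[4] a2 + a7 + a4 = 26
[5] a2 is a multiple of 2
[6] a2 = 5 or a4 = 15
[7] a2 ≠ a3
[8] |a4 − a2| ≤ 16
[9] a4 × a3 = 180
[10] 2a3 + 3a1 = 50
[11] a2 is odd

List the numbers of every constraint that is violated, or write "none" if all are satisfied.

Constraints 6 and 11 are violated.

[1] a2 − a1 = 4 − 10 = -6 — holds.
[2] 5a1 + 3a2 = 5(10) + 3(4) = 62 — holds.
[3] a3 = 10 = 10 (first disjunct) — holds.
[4] a2 + a7 + a4 = 4 + 4 + 18 = 26 — holds.
[5] 4 / 2 = 2, so 2 divides 4 — holds.
[6] a2 = 4 ≠ 5 and a4 = 18 ≠ 15; both disjuncts false — fails.
[7] a2 = 4, a3 = 10; distinct — holds.
[8] |18 − 4| = 14; 14 ≤ 16 — holds.
[9] a4 × a3 = 18 × 10 = 180 — holds.
[10] 2a3 + 3a1 = 2(10) + 3(10) = 50 — holds.
[11] a2 = 4 is even — fails.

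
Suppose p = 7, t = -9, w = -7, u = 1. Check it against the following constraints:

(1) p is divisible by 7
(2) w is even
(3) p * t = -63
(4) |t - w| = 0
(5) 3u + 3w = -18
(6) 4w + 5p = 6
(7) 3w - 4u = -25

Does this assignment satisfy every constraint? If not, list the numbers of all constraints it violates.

(1) 7 / 7 = 1, so 7 divides 7 — holds.
(2) w = -7 is odd — fails.
(3) p * t = 7 * (-9) = -63 — holds.
(4) |-9 - (-7)| = 2, not 0 — fails.
(5) 3u + 3w = 3(1) + 3(-7) = -18 — holds.
(6) 4w + 5p = 4(-7) + 5(7) = 7, not 6 — fails.
(7) 3w - 4u = 3(-7) - 4(1) = -25 — holds.

The assignment fails constraints 2, 4, 6.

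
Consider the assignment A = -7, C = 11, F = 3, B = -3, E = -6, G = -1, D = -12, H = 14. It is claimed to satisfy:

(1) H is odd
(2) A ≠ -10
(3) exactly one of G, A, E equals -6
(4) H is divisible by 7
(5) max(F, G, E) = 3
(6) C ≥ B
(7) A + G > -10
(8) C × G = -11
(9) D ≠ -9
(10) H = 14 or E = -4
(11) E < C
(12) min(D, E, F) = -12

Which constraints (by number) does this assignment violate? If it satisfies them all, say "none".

(1) H = 14 is even  false
(2) A = -7, and -7 ≠ -10  true
(3) G=-1, A=-7, E=-6; 1 of them equals -6  true
(4) 14 / 7 = 2, so 7 divides 14  true
(5) max(3, -1, -6) = 3  true
(6) C = 11, B = -3; 11 ≥ -3  true
(7) A + G = -7 + (-1) = -8; -8 > -10  true
(8) C × G = 11 × (-1) = -11  true
(9) D = -12, and -12 ≠ -9  true
(10) H = 14 = 14 (first disjunct)  true
(11) E = -6, C = 11; -6 < 11  true
(12) min(-12, -6, 3) = -12  true

No — constraint 1 is not satisfied.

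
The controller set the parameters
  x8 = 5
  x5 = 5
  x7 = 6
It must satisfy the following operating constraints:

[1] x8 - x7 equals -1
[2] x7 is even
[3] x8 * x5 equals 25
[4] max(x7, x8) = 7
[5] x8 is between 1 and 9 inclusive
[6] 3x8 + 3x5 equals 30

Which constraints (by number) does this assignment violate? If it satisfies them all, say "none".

[1] x8 - x7 = 5 - 6 = -1 — holds.
[2] x7 = 6 is even — holds.
[3] x8 * x5 = 5 * 5 = 25 — holds.
[4] max(6, 5) = 6, not 7 — does not hold.
[5] x8 = 5 lies in [1, 9] — holds.
[6] 3x8 + 3x5 = 3(5) + 3(5) = 30 — holds.

Constraint 4 is violated.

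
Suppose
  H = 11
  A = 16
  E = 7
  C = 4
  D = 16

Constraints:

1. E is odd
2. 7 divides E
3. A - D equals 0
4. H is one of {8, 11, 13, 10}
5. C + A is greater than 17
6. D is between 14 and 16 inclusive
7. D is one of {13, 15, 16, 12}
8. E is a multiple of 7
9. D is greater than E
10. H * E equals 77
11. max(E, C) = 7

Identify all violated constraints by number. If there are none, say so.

1. E = 7 is odd  ✔
2. 7 / 7 = 1, so 7 divides 7  ✔
3. A - D = 16 - 16 = 0  ✔
4. H = 11 is in {8, 11, 13, 10}  ✔
5. C + A = 4 + 16 = 20; 20 > 17  ✔
6. D = 16 lies in [14, 16]  ✔
7. D = 16 is in {13, 15, 16, 12}  ✔
8. 7 / 7 = 1, so 7 divides 7  ✔
9. D = 16, E = 7; 16 > 7  ✔
10. H * E = 11 * 7 = 77  ✔
11. max(7, 4) = 7  ✔

The assignment satisfies every constraint.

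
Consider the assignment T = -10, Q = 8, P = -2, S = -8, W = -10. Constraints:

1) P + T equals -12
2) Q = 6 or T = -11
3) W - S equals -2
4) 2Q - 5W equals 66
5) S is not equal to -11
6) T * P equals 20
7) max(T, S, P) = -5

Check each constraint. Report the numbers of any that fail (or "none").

Violated: 2 and 7.

1) P + T = -2 + (-10) = -12 — holds.
2) Q = 8 ≠ 6 and T = -10 ≠ -11; both disjuncts false — does not hold.
3) W - S = -10 - (-8) = -2 — holds.
4) 2Q - 5W = 2(8) - 5(-10) = 66 — holds.
5) S = -8, and -8 ≠ -11 — holds.
6) T * P = -10 * (-2) = 20 — holds.
7) max(-10, -8, -2) = -2, not -5 — does not hold.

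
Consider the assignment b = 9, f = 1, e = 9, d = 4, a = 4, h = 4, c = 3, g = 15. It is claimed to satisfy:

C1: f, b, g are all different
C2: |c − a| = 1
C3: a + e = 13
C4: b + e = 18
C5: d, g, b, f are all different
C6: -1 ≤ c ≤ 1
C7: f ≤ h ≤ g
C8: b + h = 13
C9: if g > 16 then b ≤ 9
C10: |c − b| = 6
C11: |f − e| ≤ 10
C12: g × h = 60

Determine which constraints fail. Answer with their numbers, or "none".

Violated: 6.

C1: values 1, 9, 15 are pairwise distinct — holds.
C2: |3 − 4| = 1 — holds.
C3: a + e = 4 + 9 = 13 — holds.
C4: b + e = 9 + 9 = 18 — holds.
C5: values 4, 15, 9, 1 are pairwise distinct — holds.
C6: c = 3 is outside [-1, 1] — fails.
C7: values 1 ≤ 4 ≤ 15 — holds.
C8: b + h = 9 + 4 = 13 — holds.
C9: g = 15, not > 16; antecedent false, conditional vacuously true — holds.
C10: |3 − 9| = 6 — holds.
C11: |1 − 9| = 8; 8 ≤ 10 — holds.
C12: g × h = 15 × 4 = 60 — holds.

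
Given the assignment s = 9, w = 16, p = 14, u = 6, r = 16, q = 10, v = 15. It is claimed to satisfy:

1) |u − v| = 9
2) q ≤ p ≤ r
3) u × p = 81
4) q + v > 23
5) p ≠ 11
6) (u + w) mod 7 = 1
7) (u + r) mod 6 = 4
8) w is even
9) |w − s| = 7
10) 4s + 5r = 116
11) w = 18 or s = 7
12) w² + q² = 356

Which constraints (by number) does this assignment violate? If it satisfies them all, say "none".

1) |6 − 15| = 9 — holds.
2) values 10 ≤ 14 ≤ 16 — holds.
3) u × p = 6 × 14 = 84, not 81 — fails.
4) q + v = 10 + 15 = 25; 25 > 23 — holds.
5) p = 14, and 14 ≠ 11 — holds.
6) u + w = 22; 22 mod 7 = 1 — holds.
7) u + r = 22; 22 mod 6 = 4 — holds.
8) w = 16 is even — holds.
9) |16 − 9| = 7 — holds.
10) 4s + 5r = 4(9) + 5(16) = 116 — holds.
11) w = 16 ≠ 18 and s = 9 ≠ 7; both disjuncts false — fails.
12) w² + q² = 16² + 10² = 256 + 100 = 356 — holds.

Violated: 3, 11.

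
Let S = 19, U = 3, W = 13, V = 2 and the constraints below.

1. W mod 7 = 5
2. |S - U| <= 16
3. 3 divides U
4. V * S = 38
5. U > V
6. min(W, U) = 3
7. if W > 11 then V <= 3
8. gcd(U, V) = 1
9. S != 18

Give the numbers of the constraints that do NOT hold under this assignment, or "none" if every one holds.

1. 13 mod 7 = 6, not 5 — violated.
2. |19 - 3| = 16; 16 ≤ 16 — satisfied.
3. 3 / 3 = 1, so 3 divides 3 — satisfied.
4. V * S = 2 * 19 = 38 — satisfied.
5. U = 3, V = 2; 3 > 2 — satisfied.
6. min(13, 3) = 3 — satisfied.
7. W = 13 > 11, so we need V ≤ 3; V = 2 ≤ 3 — satisfied.
8. gcd(3, 2) = 1 — satisfied.
9. S = 19, and 19 ≠ 18 — satisfied.

Violated: 1.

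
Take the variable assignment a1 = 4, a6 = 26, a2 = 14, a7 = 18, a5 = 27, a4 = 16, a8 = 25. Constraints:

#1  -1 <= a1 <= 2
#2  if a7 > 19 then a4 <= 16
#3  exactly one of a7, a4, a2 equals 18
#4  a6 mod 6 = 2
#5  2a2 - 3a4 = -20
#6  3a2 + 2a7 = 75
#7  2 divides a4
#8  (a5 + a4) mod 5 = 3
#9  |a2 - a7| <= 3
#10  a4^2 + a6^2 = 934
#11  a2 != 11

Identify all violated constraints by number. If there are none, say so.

The assignment fails constraints 1, 6, 9, and 10.

#1 a1 = 4 is outside [-1, 2] — fails.
#2 a7 = 18, not > 19; antecedent false, conditional vacuously true — holds.
#3 a7=18, a4=16, a2=14; 1 of them equals 18 — holds.
#4 26 mod 6 = 2 — holds.
#5 2a2 - 3a4 = 2(14) - 3(16) = -20 — holds.
#6 3a2 + 2a7 = 3(14) + 2(18) = 78, not 75 — fails.
#7 16 / 2 = 8, so 2 divides 16 — holds.
#8 a5 + a4 = 43; 43 mod 5 = 3 — holds.
#9 |14 - 18| = 4; 4 > 3, exceeds bound 3 — fails.
#10 a4^2 + a6^2 = 16^2 + 26^2 = 256 + 676 = 932, not 934 — fails.
#11 a2 = 14, and 14 ≠ 11 — holds.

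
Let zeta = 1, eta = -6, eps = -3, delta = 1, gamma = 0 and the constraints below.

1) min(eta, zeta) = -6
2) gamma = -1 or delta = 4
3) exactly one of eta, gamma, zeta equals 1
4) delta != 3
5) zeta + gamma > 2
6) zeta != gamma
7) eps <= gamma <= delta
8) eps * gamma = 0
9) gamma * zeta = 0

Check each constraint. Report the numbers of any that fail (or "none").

Violated: 2 and 5.

1) min(-6, 1) = -6 — satisfied.
2) gamma = 0 ≠ -1 and delta = 1 ≠ 4; both disjuncts false — violated.
3) eta=-6, gamma=0, zeta=1; 1 of them equals 1 — satisfied.
4) delta = 1, and 1 ≠ 3 — satisfied.
5) zeta + gamma = 1 + 0 = 1; 1 ≤ 2, bound 2 not met — violated.
6) zeta = 1, gamma = 0; distinct — satisfied.
7) values -3 <= 0 <= 1 — satisfied.
8) eps * gamma = -3 * 0 = 0 — satisfied.
9) gamma * zeta = 0 * 1 = 0 — satisfied.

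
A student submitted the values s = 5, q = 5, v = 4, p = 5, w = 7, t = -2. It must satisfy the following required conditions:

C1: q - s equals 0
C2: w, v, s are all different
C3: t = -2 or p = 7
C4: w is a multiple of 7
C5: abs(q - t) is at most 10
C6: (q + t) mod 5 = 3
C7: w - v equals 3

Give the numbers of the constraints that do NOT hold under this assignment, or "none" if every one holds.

C1: q - s = 5 - 5 = 0  true
C2: values 7, 4, 5 are pairwise distinct  true
C3: t = -2 = -2 (first disjunct)  true
C4: 7 / 7 = 1, so 7 divides 7  true
C5: abs(5 - (-2)) = 7; 7 ≤ 10  true
C6: q + t = 3; 3 mod 5 = 3  true
C7: w - v = 7 - 4 = 3  true

None — every constraint holds.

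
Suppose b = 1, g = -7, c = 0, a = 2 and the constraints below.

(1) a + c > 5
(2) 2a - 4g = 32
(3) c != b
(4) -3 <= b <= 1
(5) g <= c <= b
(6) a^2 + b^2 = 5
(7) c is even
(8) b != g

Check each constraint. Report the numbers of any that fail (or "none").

Violated: 1.

(1) a + c = 2 + 0 = 2; 2 ≤ 5, bound 5 not met  FAIL
(2) 2a - 4g = 2(2) - 4(-7) = 32  OK
(3) c = 0, b = 1; distinct  OK
(4) b = 1 lies in [-3, 1]  OK
(5) values -7 <= 0 <= 1  OK
(6) a^2 + b^2 = 2^2 + 1^2 = 4 + 1 = 5  OK
(7) c = 0 is even  OK
(8) b = 1, g = -7; distinct  OK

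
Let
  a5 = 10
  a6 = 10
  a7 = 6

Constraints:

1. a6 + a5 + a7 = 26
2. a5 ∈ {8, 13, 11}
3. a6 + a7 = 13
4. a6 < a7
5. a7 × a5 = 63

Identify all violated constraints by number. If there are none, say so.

Violated: 2, 3, 4, and 5.

1. a6 + a5 + a7 = 10 + 10 + 6 = 26 — holds.
2. a5 = 10 is not in {8, 13, 11} — does not hold.
3. a6 + a7 = 10 + 6 = 16, not 13 — does not hold.
4. a6 = 10, a7 = 6; 10 ≥ 6 (want <) — does not hold.
5. a7 × a5 = 6 × 10 = 60, not 63 — does not hold.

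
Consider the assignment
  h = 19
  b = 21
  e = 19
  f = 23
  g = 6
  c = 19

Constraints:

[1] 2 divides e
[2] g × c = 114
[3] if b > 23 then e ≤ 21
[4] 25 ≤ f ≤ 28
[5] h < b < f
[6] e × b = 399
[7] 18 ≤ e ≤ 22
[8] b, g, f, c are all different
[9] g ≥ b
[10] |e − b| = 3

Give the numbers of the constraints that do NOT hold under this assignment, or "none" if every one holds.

The assignment fails constraints 1, 4, 9, and 10.

[1] 19 = 2×9 + 1, so 2 does not divide 19 — violated.
[2] g × c = 6 × 19 = 114 — satisfied.
[3] b = 21, not > 23; antecedent false, conditional vacuously true — satisfied.
[4] f = 23 is outside [25, 28] — violated.
[5] values 19 < 21 < 23 — satisfied.
[6] e × b = 19 × 21 = 399 — satisfied.
[7] e = 19 lies in [18, 22] — satisfied.
[8] values 21, 6, 23, 19 are pairwise distinct — satisfied.
[9] g = 6, b = 21; 6 < 21 (want ≥) — violated.
[10] |19 − 21| = 2, not 3 — violated.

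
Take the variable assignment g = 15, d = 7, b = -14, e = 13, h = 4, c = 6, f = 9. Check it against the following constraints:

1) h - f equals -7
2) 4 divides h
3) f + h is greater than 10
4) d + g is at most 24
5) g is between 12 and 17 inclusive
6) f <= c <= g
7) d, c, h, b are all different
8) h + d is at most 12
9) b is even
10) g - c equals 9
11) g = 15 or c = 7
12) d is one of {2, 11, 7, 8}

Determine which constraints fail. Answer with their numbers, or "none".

1) h - f = 4 - 9 = -5, not -7  ✘
2) 4 / 4 = 1, so 4 divides 4  ✔
3) f + h = 9 + 4 = 13; 13 > 10  ✔
4) d + g = 7 + 15 = 22; 22 ≤ 24  ✔
5) g = 15 lies in [12, 17]  ✔
6) values 9, 6, 15; f = 9 is not <= c = 6  ✘
7) values 7, 6, 4, -14 are pairwise distinct  ✔
8) h + d = 4 + 7 = 11; 11 ≤ 12  ✔
9) b = -14 is even  ✔
10) g - c = 15 - 6 = 9  ✔
11) g = 15 = 15 (first disjunct)  ✔
12) d = 7 is in {2, 11, 7, 8}  ✔

Constraints 1 and 6 are violated.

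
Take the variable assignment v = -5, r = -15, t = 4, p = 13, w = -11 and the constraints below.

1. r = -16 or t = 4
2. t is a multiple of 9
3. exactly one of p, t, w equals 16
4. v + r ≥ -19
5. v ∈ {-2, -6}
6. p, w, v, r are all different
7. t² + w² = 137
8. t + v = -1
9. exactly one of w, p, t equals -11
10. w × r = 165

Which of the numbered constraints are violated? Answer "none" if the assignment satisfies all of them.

No — constraints 2, 3, 4, and 5 are not satisfied.

1. r = -15 ≠ -16, but t = 4 = 4 (second disjunct) — OK.
2. 4 = 9×0 + 4, so 9 does not divide 4 — violated.
3. p=13, t=4, w=-11; 0 of them equal 16, not exactly one — violated.
4. v + r = -5 + (-15) = -20; -20 < -19, bound -19 not met — violated.
5. v = -5 is not in {-2, -6} — violated.
6. values 13, -11, -5, -15 are pairwise distinct — OK.
7. t² + w² = 4² + (-11)² = 16 + 121 = 137 — OK.
8. t + v = 4 + (-5) = -1 — OK.
9. w=-11, p=13, t=4; 1 of them equals -11 — OK.
10. w × r = -11 × (-15) = 165 — OK.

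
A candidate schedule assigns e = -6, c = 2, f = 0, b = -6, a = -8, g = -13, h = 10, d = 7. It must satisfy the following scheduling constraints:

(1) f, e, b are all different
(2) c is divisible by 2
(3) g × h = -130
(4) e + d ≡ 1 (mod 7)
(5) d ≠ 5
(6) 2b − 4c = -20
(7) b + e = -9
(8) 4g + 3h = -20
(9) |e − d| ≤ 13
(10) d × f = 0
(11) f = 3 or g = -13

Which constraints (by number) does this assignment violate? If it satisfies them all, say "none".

Violated: 1, 7, and 8.

(1) e = b = -6, not all different  no
(2) 2 / 2 = 1, so 2 divides 2  yes
(3) g × h = -13 × 10 = -130  yes
(4) e + d = 1; 1 mod 7 = 1  yes
(5) d = 7, and 7 ≠ 5  yes
(6) 2b − 4c = 2(-6) − 4(2) = -20  yes
(7) b + e = -6 + (-6) = -12, not -9  no
(8) 4g + 3h = 4(-13) + 3(10) = -22, not -20  no
(9) |-6 − 7| = 13; 13 ≤ 13  yes
(10) d × f = 7 × 0 = 0  yes
(11) f = 0 ≠ 3, but g = -13 = -13 (second disjunct)  yes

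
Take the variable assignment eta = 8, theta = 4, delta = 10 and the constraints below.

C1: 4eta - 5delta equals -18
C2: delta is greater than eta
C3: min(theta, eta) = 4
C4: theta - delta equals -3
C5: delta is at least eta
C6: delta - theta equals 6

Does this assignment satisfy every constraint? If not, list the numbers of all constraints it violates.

C1: 4eta - 5delta = 4(8) - 5(10) = -18  ✓
C2: delta = 10, eta = 8; 10 > 8  ✓
C3: min(4, 8) = 4  ✓
C4: theta - delta = 4 - 10 = -6, not -3  ✗
C5: delta = 10, eta = 8; 10 ≥ 8  ✓
C6: delta - theta = 10 - 4 = 6  ✓

Constraint 4 does not hold.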